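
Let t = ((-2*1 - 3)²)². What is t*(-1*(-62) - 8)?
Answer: 33750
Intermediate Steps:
t = 625 (t = ((-2 - 3)²)² = ((-5)²)² = 25² = 625)
t*(-1*(-62) - 8) = 625*(-1*(-62) - 8) = 625*(62 - 8) = 625*54 = 33750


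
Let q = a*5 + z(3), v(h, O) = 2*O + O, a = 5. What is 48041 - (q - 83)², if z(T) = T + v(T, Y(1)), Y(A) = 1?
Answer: 45337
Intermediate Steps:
v(h, O) = 3*O
z(T) = 3 + T (z(T) = T + 3*1 = T + 3 = 3 + T)
q = 31 (q = 5*5 + (3 + 3) = 25 + 6 = 31)
48041 - (q - 83)² = 48041 - (31 - 83)² = 48041 - 1*(-52)² = 48041 - 1*2704 = 48041 - 2704 = 45337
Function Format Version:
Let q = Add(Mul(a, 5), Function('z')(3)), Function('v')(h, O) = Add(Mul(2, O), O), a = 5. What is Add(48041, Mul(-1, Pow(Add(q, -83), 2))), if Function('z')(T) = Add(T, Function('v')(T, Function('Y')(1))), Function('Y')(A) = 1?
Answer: 45337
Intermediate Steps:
Function('v')(h, O) = Mul(3, O)
Function('z')(T) = Add(3, T) (Function('z')(T) = Add(T, Mul(3, 1)) = Add(T, 3) = Add(3, T))
q = 31 (q = Add(Mul(5, 5), Add(3, 3)) = Add(25, 6) = 31)
Add(48041, Mul(-1, Pow(Add(q, -83), 2))) = Add(48041, Mul(-1, Pow(Add(31, -83), 2))) = Add(48041, Mul(-1, Pow(-52, 2))) = Add(48041, Mul(-1, 2704)) = Add(48041, -2704) = 45337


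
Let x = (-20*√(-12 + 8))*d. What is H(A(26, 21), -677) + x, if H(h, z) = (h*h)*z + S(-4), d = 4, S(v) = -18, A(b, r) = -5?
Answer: -16943 - 160*I ≈ -16943.0 - 160.0*I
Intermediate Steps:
H(h, z) = -18 + z*h² (H(h, z) = (h*h)*z - 18 = h²*z - 18 = z*h² - 18 = -18 + z*h²)
x = -160*I (x = -20*√(-12 + 8)*4 = -40*I*4 = -160*I ≈ -160.0*I)
H(A(26, 21), -677) + x = (-18 - 677*(-5)²) - 160*I = (-18 - 677*25) - 160*I = (-18 - 16925) - 160*I = -16943 - 160*I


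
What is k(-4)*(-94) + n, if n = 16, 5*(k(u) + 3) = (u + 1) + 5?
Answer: 1302/5 ≈ 260.40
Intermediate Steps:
k(u) = -9/5 + u/5 (k(u) = -3 + ((u + 1) + 5)/5 = -3 + ((1 + u) + 5)/5 = -3 + (6 + u)/5 = -3 + (6/5 + u/5) = -9/5 + u/5)
k(-4)*(-94) + n = (-9/5 + (⅕)*(-4))*(-94) + 16 = (-9/5 - ⅘)*(-94) + 16 = -13/5*(-94) + 16 = 1222/5 + 16 = 1302/5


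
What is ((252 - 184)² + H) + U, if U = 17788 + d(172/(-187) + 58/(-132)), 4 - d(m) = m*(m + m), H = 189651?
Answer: 133481550989/629442 ≈ 2.1206e+5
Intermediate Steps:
d(m) = 4 - 2*m² (d(m) = 4 - m*(m + m) = 4 - m*2*m = 4 - 2*m²)
U = 11196706439/629442 (U = 17788 + (4 - 2*(172/(-187) + 58/(-132))²) = 17788 + (4 - 2*(172*(-1/187) + 58*(-1/132))²) = 17788 + (4 - 2*(-172/187 - 29/66)²) = 17788 + (4 - 2*(-1525/1122)²) = 17788 + (4 - 2*2325625/1258884) = 17788 + (4 - 2325625/629442) = 17788 + 192143/629442 = 11196706439/629442 ≈ 17788.)
((252 - 184)² + H) + U = ((252 - 184)² + 189651) + 11196706439/629442 = (68² + 189651) + 11196706439/629442 = (4624 + 189651) + 11196706439/629442 = 194275 + 11196706439/629442 = 133481550989/629442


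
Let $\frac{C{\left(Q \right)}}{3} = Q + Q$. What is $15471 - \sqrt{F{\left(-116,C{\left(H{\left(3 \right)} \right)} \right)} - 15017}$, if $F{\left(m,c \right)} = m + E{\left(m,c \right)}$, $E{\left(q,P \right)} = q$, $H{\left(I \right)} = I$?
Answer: $15471 - i \sqrt{15249} \approx 15471.0 - 123.49 i$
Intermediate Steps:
$C{\left(Q \right)} = 6 Q$ ($C{\left(Q \right)} = 3 \left(Q + Q\right) = 3 \cdot 2 Q = 6 Q$)
$F{\left(m,c \right)} = 2 m$ ($F{\left(m,c \right)} = m + m = 2 m$)
$15471 - \sqrt{F{\left(-116,C{\left(H{\left(3 \right)} \right)} \right)} - 15017} = 15471 - \sqrt{2 \left(-116\right) - 15017} = 15471 - \sqrt{-232 - 15017} = 15471 - \sqrt{-15249} = 15471 - i \sqrt{15249}$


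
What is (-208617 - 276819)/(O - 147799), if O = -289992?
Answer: 485436/437791 ≈ 1.1088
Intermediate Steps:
(-208617 - 276819)/(O - 147799) = (-208617 - 276819)/(-289992 - 147799) = -485436/(-437791) = -485436*(-1/437791) = 485436/437791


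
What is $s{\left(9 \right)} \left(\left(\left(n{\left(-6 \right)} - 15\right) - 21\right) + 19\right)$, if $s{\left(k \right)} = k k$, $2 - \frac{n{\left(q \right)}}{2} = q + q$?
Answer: $891$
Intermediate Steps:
$n{\left(q \right)} = 4 - 4 q$ ($n{\left(q \right)} = 4 - 2 \left(q + q\right) = 4 - 2 \cdot 2 q = 4 - 4 q$)
$s{\left(k \right)} = k^{2}$
$s{\left(9 \right)} \left(\left(\left(n{\left(-6 \right)} - 15\right) - 21\right) + 19\right) = 9^{2} \left(\left(\left(\left(4 - -24\right) - 15\right) - 21\right) + 19\right) = 81 \left(\left(\left(\left(4 + 24\right) - 15\right) - 21\right) + 19\right) = 81 \left(\left(\left(28 - 15\right) - 21\right) + 19\right) = 81 \left(\left(13 - 21\right) + 19\right) = 81 \left(-8 + 19\right) = 81 \cdot 11 = 891$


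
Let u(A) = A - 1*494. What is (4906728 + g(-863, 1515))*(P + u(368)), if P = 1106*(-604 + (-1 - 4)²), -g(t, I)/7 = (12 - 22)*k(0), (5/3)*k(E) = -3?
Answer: -3142678581000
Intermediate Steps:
k(E) = -9/5 (k(E) = (⅗)*(-3) = -9/5)
g(t, I) = -126 (g(t, I) = -7*(12 - 22)*(-9)/5 = -(-70)*(-9)/5 = -7*18 = -126)
u(A) = -494 + A (u(A) = A - 494 = -494 + A)
P = -640374 (P = 1106*(-604 + (-5)²) = 1106*(-604 + 25) = 1106*(-579) = -640374)
(4906728 + g(-863, 1515))*(P + u(368)) = (4906728 - 126)*(-640374 + (-494 + 368)) = 4906602*(-640374 - 126) = 4906602*(-640500) = -3142678581000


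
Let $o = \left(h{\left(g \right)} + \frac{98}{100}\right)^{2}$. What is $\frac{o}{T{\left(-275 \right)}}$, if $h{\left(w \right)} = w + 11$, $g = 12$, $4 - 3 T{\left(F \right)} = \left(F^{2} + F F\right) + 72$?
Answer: $- \frac{4312803}{378295000} \approx -0.011401$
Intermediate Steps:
$T{\left(F \right)} = - \frac{68}{3} - \frac{2 F^{2}}{3}$ ($T{\left(F \right)} = \frac{4}{3} - \frac{\left(F^{2} + F F\right) + 72}{3} = \frac{4}{3} - \frac{\left(F^{2} + F^{2}\right) + 72}{3} = \frac{4}{3} - \frac{2 F^{2} + 72}{3} = \frac{4}{3} - \frac{72 + 2 F^{2}}{3} = \frac{4}{3} - \left(24 + \frac{2 F^{2}}{3}\right) = - \frac{68}{3} - \frac{2 F^{2}}{3}$)
$h{\left(w \right)} = 11 + w$
$o = \frac{1437601}{2500}$ ($o = \left(\left(11 + 12\right) + \frac{98}{100}\right)^{2} = \left(23 + 98 \cdot \frac{1}{100}\right)^{2} = \left(23 + \frac{49}{50}\right)^{2} = \left(\frac{1199}{50}\right)^{2} = \frac{1437601}{2500} \approx 575.04$)
$\frac{o}{T{\left(-275 \right)}} = \frac{1437601}{2500 \left(- \frac{68}{3} - \frac{2 \left(-275\right)^{2}}{3}\right)} = \frac{1437601}{2500 \left(- \frac{68}{3} - \frac{151250}{3}\right)} = \frac{1437601}{2500 \left(- \frac{151318}{3}\right)} = \frac{1437601}{2500} \left(- \frac{3}{151318}\right) = - \frac{4312803}{378295000}$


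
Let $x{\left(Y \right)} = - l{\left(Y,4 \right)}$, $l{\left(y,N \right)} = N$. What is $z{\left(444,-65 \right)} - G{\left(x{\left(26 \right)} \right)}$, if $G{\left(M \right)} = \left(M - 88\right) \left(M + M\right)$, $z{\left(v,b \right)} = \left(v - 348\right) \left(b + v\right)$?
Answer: $35648$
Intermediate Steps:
$x{\left(Y \right)} = -4$ ($x{\left(Y \right)} = \left(-1\right) 4 = -4$)
$z{\left(v,b \right)} = \left(-348 + v\right) \left(b + v\right)$
$G{\left(M \right)} = 2 M \left(-88 + M\right)$ ($G{\left(M \right)} = \left(-88 + M\right) 2 M = 2 M \left(-88 + M\right)$)
$z{\left(444,-65 \right)} - G{\left(x{\left(26 \right)} \right)} = \left(444^{2} - -22620 - 154512 - 28860\right) - 2 \left(-4\right) \left(-88 - 4\right) = \left(197136 + 22620 - 154512 - 28860\right) - 2 \left(-4\right) \left(-92\right) = 36384 - 736 = 35648$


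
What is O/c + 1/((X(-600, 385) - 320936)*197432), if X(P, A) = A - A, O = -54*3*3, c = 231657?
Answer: -277427350439/132238656866624 ≈ -0.0020979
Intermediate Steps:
O = -486 (O = -162*3 = -486)
X(P, A) = 0
O/c + 1/((X(-600, 385) - 320936)*197432) = -486/231657 + 1/((0 - 320936)*197432) = -486*1/231657 + (1/197432)/(-320936) = -162/77219 - 1/320936*1/197432 = -162/77219 - 1/63363036352 = -277427350439/132238656866624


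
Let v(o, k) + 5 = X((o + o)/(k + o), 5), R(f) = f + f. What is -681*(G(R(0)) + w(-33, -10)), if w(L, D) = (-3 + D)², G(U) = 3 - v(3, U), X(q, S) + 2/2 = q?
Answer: -119856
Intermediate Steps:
R(f) = 2*f
X(q, S) = -1 + q
v(o, k) = -6 + 2*o/(k + o) (v(o, k) = -5 + (-1 + (o + o)/(k + o)) = -5 + (-1 + (2*o)/(k + o)) = -5 + (-1 + 2*o/(k + o)) = -6 + 2*o/(k + o))
G(U) = 3 - 2*(-6 - 3*U)/(3 + U) (G(U) = 3 - 2*(-3*U - 2*3)/(U + 3) = 3 - 2*(-3*U - 6)/(3 + U) = 3 - 2*(-6 - 3*U)/(3 + U))
-681*(G(R(0)) + w(-33, -10)) = -681*(3*(7 + 3*(2*0))/(3 + 2*0) + (-3 - 10)²) = -681*(3*(7 + 3*0)/(3 + 0) + (-13)²) = -681*(3*(7 + 0)/3 + 169) = -681*(3*(⅓)*7 + 169) = -681*(7 + 169) = -681*176 = -119856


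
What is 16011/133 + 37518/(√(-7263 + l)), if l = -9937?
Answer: 16011/133 - 18759*I*√43/430 ≈ 120.38 - 286.07*I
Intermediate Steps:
16011/133 + 37518/(√(-7263 + l)) = 16011/133 + 37518/(√(-7263 - 9937)) = 16011*(1/133) + 37518/(√(-17200)) = 16011/133 + 37518/((20*I*√43)) = 16011/133 + 37518*(-I*√43/860) = 16011/133 - 18759*I*√43/430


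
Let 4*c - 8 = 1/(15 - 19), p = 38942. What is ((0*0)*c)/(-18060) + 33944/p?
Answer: 16972/19471 ≈ 0.87166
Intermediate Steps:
c = 31/16 (c = 2 + 1/(4*(15 - 19)) = 2 + (1/4)/(-4) = 2 + (1/4)*(-1/4) = 2 - 1/16 = 31/16 ≈ 1.9375)
((0*0)*c)/(-18060) + 33944/p = ((0*0)*(31/16))/(-18060) + 33944/38942 = (0*(31/16))*(-1/18060) + 33944*(1/38942) = 0*(-1/18060) + 16972/19471 = 0 + 16972/19471 = 16972/19471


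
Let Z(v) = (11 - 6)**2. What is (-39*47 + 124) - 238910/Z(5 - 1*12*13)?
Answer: -56327/5 ≈ -11265.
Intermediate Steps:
Z(v) = 25 (Z(v) = 5**2 = 25)
(-39*47 + 124) - 238910/Z(5 - 1*12*13) = (-39*47 + 124) - 238910/25 = (-1833 + 124) - 238910*1/25 = -1709 - 47782/5 = -56327/5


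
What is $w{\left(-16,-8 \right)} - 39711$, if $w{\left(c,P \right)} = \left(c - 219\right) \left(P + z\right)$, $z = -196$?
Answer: $8229$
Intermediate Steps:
$w{\left(c,P \right)} = \left(-219 + c\right) \left(-196 + P\right)$ ($w{\left(c,P \right)} = \left(c - 219\right) \left(P - 196\right) = \left(-219 + c\right) \left(-196 + P\right)$)
$w{\left(-16,-8 \right)} - 39711 = \left(42924 - -1752 - -3136 - -128\right) - 39711 = \left(42924 + 1752 + 3136 + 128\right) - 39711 = 47940 - 39711 = 8229$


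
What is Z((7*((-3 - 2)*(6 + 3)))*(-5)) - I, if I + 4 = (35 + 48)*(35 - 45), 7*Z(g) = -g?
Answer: 609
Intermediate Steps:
Z(g) = -g/7 (Z(g) = (-g)/7 = -g/7)
I = -834 (I = -4 + (35 + 48)*(35 - 45) = -4 + 83*(-10) = -4 - 830 = -834)
Z((7*((-3 - 2)*(6 + 3)))*(-5)) - I = -7*((-3 - 2)*(6 + 3))*(-5)/7 - 1*(-834) = -7*(-5*9)*(-5)/7 + 834 = -7*(-45)*(-5)/7 + 834 = -(-45)*(-5) + 834 = -1/7*1575 + 834 = -225 + 834 = 609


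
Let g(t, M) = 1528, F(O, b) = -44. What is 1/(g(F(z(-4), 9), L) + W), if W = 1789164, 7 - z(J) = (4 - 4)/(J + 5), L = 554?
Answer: 1/1790692 ≈ 5.5844e-7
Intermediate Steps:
z(J) = 7 (z(J) = 7 - (4 - 4)/(J + 5) = 7 - 0/(5 + J) = 7 - 1*0 = 7 + 0 = 7)
1/(g(F(z(-4), 9), L) + W) = 1/(1528 + 1789164) = 1/1790692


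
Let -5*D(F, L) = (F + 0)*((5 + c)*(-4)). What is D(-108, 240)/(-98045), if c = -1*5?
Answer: 0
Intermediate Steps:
c = -5
D(F, L) = 0 (D(F, L) = -(F + 0)*(5 - 5)*(-4)/5 = -F*0*(-4)/5 = -F*0/5 = -⅕*0 = 0)
D(-108, 240)/(-98045) = 0/(-98045) = 0*(-1/98045) = 0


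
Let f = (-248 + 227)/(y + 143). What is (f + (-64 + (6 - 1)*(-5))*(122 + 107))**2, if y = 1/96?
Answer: 78295183456945225/188485441 ≈ 4.1539e+8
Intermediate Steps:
y = 1/96 ≈ 0.010417
f = -2016/13729 (f = (-248 + 227)/(1/96 + 143) = -21/13729/96 = -21*96/13729 = -2016/13729 ≈ -0.14684)
(f + (-64 + (6 - 1)*(-5))*(122 + 107))**2 = (-2016/13729 + (-64 + (6 - 1)*(-5))*(122 + 107))**2 = (-2016/13729 + (-64 + 5*(-5))*229)**2 = (-2016/13729 + (-64 - 25)*229)**2 = (-2016/13729 - 89*229)**2 = (-2016/13729 - 20381)**2 = (-279812765/13729)**2 = 78295183456945225/188485441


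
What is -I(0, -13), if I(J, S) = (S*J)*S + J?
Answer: 0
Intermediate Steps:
I(J, S) = J + J*S² (I(J, S) = (J*S)*S + J = J*S² + J = J + J*S²)
-I(0, -13) = -0*(1 + (-13)²) = -0*(1 + 169) = -0*170 = -1*0 = 0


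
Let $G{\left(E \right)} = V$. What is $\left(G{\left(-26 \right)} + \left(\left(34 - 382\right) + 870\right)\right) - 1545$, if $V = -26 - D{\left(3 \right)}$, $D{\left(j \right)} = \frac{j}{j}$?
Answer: $-1050$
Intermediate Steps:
$D{\left(j \right)} = 1$
$V = -27$ ($V = -26 - 1 = -27$)
$G{\left(E \right)} = -27$
$\left(G{\left(-26 \right)} + \left(\left(34 - 382\right) + 870\right)\right) - 1545 = \left(-27 + \left(\left(34 - 382\right) + 870\right)\right) - 1545 = \left(-27 + \left(-348 + 870\right)\right) - 1545 = \left(-27 + 522\right) - 1545 = 495 - 1545 = -1050$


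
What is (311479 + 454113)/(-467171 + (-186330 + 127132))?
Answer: -765592/526369 ≈ -1.4545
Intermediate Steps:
(311479 + 454113)/(-467171 + (-186330 + 127132)) = 765592/(-467171 - 59198) = 765592/(-526369) = 765592*(-1/526369) = -765592/526369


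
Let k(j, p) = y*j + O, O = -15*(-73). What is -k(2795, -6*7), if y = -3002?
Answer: 8389495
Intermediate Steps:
O = 1095
k(j, p) = 1095 - 3002*j (k(j, p) = -3002*j + 1095 = 1095 - 3002*j)
-k(2795, -6*7) = -(1095 - 3002*2795) = -(1095 - 8390590) = -1*(-8389495) = 8389495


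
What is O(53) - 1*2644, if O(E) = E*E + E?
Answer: 218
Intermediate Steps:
O(E) = E + E**2 (O(E) = E**2 + E = E + E**2)
O(53) - 1*2644 = 53*(1 + 53) - 1*2644 = 53*54 - 2644 = 2862 - 2644 = 218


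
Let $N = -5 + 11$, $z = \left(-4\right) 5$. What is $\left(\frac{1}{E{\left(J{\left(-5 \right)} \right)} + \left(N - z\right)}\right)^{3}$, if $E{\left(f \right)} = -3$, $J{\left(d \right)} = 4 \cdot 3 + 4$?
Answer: $\frac{1}{12167} \approx 8.219 \cdot 10^{-5}$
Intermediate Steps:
$J{\left(d \right)} = 16$ ($J{\left(d \right)} = 12 + 4 = 16$)
$z = -20$
$N = 6$
$\left(\frac{1}{E{\left(J{\left(-5 \right)} \right)} + \left(N - z\right)}\right)^{3} = \left(\frac{1}{-3 + \left(6 - -20\right)}\right)^{3} = \left(\frac{1}{-3 + \left(6 + 20\right)}\right)^{3} = \left(\frac{1}{-3 + 26}\right)^{3} = \left(\frac{1}{23}\right)^{3} = \frac{1}{12167}$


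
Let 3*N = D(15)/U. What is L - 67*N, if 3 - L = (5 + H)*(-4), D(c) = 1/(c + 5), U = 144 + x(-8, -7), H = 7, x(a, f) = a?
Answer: 416093/8160 ≈ 50.992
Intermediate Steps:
U = 136 (U = 144 - 8 = 136)
D(c) = 1/(5 + c)
L = 51 (L = 3 - (5 + 7)*(-4) = 3 - 12*(-4) = 3 - 1*(-48) = 3 + 48 = 51)
N = 1/8160 (N = (1/((5 + 15)*136))/3 = ((1/136)/20)/3 = ((1/20)*(1/136))/3 = (1/3)*(1/2720) = 1/8160 ≈ 0.00012255)
L - 67*N = 51 - 67*1/8160 = 51 - 67/8160 = 416093/8160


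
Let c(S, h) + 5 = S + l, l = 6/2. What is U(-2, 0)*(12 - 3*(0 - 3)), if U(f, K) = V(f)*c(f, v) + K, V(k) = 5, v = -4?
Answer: -420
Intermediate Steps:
l = 3 (l = 6*(½) = 3)
c(S, h) = -2 + S (c(S, h) = -5 + (S + 3) = -5 + (3 + S) = -2 + S)
U(f, K) = -10 + K + 5*f (U(f, K) = 5*(-2 + f) + K = (-10 + 5*f) + K = -10 + K + 5*f)
U(-2, 0)*(12 - 3*(0 - 3)) = (-10 + 0 + 5*(-2))*(12 - 3*(0 - 3)) = (-10 + 0 - 10)*(12 - 3*(-3)) = -20*(12 + 9) = -20*21 = -420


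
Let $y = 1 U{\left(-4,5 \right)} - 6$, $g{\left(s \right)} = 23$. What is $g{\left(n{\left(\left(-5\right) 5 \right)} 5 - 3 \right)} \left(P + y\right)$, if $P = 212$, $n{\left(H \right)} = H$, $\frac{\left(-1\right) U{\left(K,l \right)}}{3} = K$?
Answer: $5014$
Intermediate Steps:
$U{\left(K,l \right)} = - 3 K$
$y = 6$ ($y = 1 \left(\left(-3\right) \left(-4\right)\right) - 6 = 1 \cdot 12 - 6 = 12 - 6 = 6$)
$g{\left(n{\left(\left(-5\right) 5 \right)} 5 - 3 \right)} \left(P + y\right) = 23 \left(212 + 6\right) = 23 \cdot 218 = 5014$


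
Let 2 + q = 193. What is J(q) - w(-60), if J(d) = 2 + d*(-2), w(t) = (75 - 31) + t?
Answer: -364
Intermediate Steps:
q = 191 (q = -2 + 193 = 191)
w(t) = 44 + t
J(d) = 2 - 2*d
J(q) - w(-60) = (2 - 2*191) - (44 - 60) = (2 - 382) - 1*(-16) = -380 + 16 = -364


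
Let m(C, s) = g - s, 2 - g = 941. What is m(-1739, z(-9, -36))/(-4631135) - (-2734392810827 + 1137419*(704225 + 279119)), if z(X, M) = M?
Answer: 7483537471310350188/4631135 ≈ 1.6159e+12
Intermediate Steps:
g = -939 (g = 2 - 1*941 = 2 - 941 = -939)
m(C, s) = -939 - s
m(-1739, z(-9, -36))/(-4631135) - (-2734392810827 + 1137419*(704225 + 279119)) = (-939 - 1*(-36))/(-4631135) - (-2734392810827 + 1137419*(704225 + 279119)) = (-939 + 36)*(-1/4631135) - 1137419/(1/(-2896611 + (983344 + 492578))) = -903*(-1/4631135) - 1137419/(1/(-2896611 + 1475922)) = 903/4631135 - 1137419/(1/(-1420689)) = 903/4631135 - 1137419/(-1/1420689) = 903/4631135 - 1137419*(-1420689) = 903/4631135 + 1615918661691 = 7483537471310350188/4631135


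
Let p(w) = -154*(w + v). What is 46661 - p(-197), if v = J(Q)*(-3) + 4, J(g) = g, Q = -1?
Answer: 17401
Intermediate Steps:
v = 7 (v = -1*(-3) + 4 = 3 + 4 = 7)
p(w) = -1078 - 154*w (p(w) = -154*(w + 7) = -154*(7 + w) = -1078 - 154*w)
46661 - p(-197) = 46661 - (-1078 - 154*(-197)) = 46661 - (-1078 + 30338) = 46661 - 1*29260 = 46661 - 29260 = 17401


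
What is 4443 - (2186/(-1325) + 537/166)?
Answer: 976889201/219950 ≈ 4441.4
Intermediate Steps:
4443 - (2186/(-1325) + 537/166) = 4443 - (2186*(-1/1325) + 537*(1/166)) = 4443 - (-2186/1325 + 537/166) = 4443 - 1*348649/219950 = 4443 - 348649/219950 = 976889201/219950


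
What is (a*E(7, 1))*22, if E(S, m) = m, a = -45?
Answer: -990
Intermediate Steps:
(a*E(7, 1))*22 = -45*1*22 = -45*22 = -990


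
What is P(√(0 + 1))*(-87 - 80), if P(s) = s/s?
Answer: -167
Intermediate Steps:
P(s) = 1
P(√(0 + 1))*(-87 - 80) = 1*(-87 - 80) = 1*(-167) = -167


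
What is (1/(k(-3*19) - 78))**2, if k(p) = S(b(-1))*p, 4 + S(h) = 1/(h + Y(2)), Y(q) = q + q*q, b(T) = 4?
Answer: 100/2082249 ≈ 4.8025e-5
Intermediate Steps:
Y(q) = q + q**2
S(h) = -4 + 1/(6 + h) (S(h) = -4 + 1/(h + 2*(1 + 2)) = -4 + 1/(h + 2*3) = -4 + 1/(h + 6) = -4 + 1/(6 + h))
k(p) = -39*p/10 (k(p) = ((-23 - 4*4)/(6 + 4))*p = ((-23 - 16)/10)*p = ((1/10)*(-39))*p = -39*p/10)
(1/(k(-3*19) - 78))**2 = (1/(-(-117)*19/10 - 78))**2 = (1/(-39/10*(-57) - 78))**2 = (1/(2223/10 - 78))**2 = (1/(1443/10))**2 = (10/1443)**2 = 100/2082249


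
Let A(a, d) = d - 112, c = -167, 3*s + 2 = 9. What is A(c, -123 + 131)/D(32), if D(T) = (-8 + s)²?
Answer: -936/289 ≈ -3.2388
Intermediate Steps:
s = 7/3 (s = -⅔ + (⅓)*9 = -⅔ + 3 = 7/3 ≈ 2.3333)
A(a, d) = -112 + d
D(T) = 289/9 (D(T) = (-8 + 7/3)² = (-17/3)² = 289/9)
A(c, -123 + 131)/D(32) = (-112 + (-123 + 131))/(289/9) = (-112 + 8)*(9/289) = -104*9/289 = -936/289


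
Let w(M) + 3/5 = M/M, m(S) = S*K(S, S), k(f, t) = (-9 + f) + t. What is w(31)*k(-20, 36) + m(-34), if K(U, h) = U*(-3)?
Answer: -17326/5 ≈ -3465.2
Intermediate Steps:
k(f, t) = -9 + f + t
K(U, h) = -3*U
m(S) = -3*S² (m(S) = S*(-3*S) = -3*S²)
w(M) = ⅖ (w(M) = -⅗ + M/M = -⅗ + 1 = ⅖)
w(31)*k(-20, 36) + m(-34) = 2*(-9 - 20 + 36)/5 - 3*(-34)² = (⅖)*7 - 3*1156 = 14/5 - 3468 = -17326/5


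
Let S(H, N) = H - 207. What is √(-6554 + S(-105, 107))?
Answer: I*√6866 ≈ 82.861*I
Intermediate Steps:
S(H, N) = -207 + H
√(-6554 + S(-105, 107)) = √(-6554 + (-207 - 105)) = √(-6554 - 312) = √(-6866) = I*√6866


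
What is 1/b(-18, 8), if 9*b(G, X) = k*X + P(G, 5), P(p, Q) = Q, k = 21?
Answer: 9/173 ≈ 0.052023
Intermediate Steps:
b(G, X) = 5/9 + 7*X/3 (b(G, X) = (21*X + 5)/9 = (5 + 21*X)/9 = 5/9 + 7*X/3)
1/b(-18, 8) = 1/(5/9 + (7/3)*8) = 1/(5/9 + 56/3) = 1/(173/9) = 9/173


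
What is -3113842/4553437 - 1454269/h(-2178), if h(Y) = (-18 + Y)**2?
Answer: -21638163754825/21958567443792 ≈ -0.98541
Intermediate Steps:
-3113842/4553437 - 1454269/h(-2178) = -3113842/4553437 - 1454269/(-18 - 2178)**2 = -3113842*1/4553437 - 1454269/((-2196)**2) = -3113842/4553437 - 1454269/4822416 = -21638163754825/21958567443792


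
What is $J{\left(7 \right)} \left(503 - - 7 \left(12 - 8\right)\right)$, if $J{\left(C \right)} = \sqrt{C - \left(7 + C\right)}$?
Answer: $531 i \sqrt{7} \approx 1404.9 i$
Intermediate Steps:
$J{\left(C \right)} = i \sqrt{7}$ ($J{\left(C \right)} = \sqrt{-7} = i \sqrt{7}$)
$J{\left(7 \right)} \left(503 - - 7 \left(12 - 8\right)\right) = i \sqrt{7} \left(503 - - 7 \left(12 - 8\right)\right) = i \sqrt{7} \left(503 - \left(-7\right) 4\right) = i \sqrt{7} \left(503 - -28\right) = i \sqrt{7} \left(503 + 28\right) = i \sqrt{7} \cdot 531 = 531 i \sqrt{7}$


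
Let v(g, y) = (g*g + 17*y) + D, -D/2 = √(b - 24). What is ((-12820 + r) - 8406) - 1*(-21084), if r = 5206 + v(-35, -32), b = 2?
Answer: 5745 - 2*I*√22 ≈ 5745.0 - 9.3808*I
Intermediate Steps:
D = -2*I*√22 (D = -2*√(2 - 24) = -2*I*√22 ≈ -9.3808*I)
v(g, y) = g² + 17*y - 2*I*√22 (v(g, y) = (g*g + 17*y) - 2*I*√22 = (g² + 17*y) - 2*I*√22 = g² + 17*y - 2*I*√22)
r = 5887 - 2*I*√22 (r = 5206 + ((-35)² + 17*(-32) - 2*I*√22) = 5206 + (1225 - 544 - 2*I*√22) = 5206 + (681 - 2*I*√22) = 5887 - 2*I*√22 ≈ 5887.0 - 9.3808*I)
((-12820 + r) - 8406) - 1*(-21084) = ((-12820 + (5887 - 2*I*√22)) - 8406) - 1*(-21084) = ((-6933 - 2*I*√22) - 8406) + 21084 = (-15339 - 2*I*√22) + 21084 = 5745 - 2*I*√22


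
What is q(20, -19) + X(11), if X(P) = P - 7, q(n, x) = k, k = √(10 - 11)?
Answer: 4 + I ≈ 4.0 + 1.0*I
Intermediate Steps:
k = I (k = √(-1) = I ≈ 1.0*I)
q(n, x) = I
X(P) = -7 + P
q(20, -19) + X(11) = I + (-7 + 11) = I + 4 = 4 + I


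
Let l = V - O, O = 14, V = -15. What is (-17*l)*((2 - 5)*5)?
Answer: -7395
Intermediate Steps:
l = -29 (l = -15 - 1*14 = -15 - 14 = -29)
(-17*l)*((2 - 5)*5) = (-17*(-29))*((2 - 5)*5) = 493*(-3*5) = 493*(-15) = -7395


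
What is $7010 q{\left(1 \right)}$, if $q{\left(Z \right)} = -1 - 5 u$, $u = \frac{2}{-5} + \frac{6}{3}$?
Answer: $-63090$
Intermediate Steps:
$u = \frac{8}{5}$ ($u = 2 \left(- \frac{1}{5}\right) + 6 \cdot \frac{1}{3} = - \frac{2}{5} + 2 = \frac{8}{5} \approx 1.6$)
$q{\left(Z \right)} = -9$ ($q{\left(Z \right)} = -1 - 8 = -9$)
$7010 q{\left(1 \right)} = 7010 \left(-9\right) = -63090$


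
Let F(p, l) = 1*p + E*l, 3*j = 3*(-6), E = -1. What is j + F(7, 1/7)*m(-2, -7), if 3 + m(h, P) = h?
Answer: -282/7 ≈ -40.286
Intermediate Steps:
m(h, P) = -3 + h
j = -6 (j = (3*(-6))/3 = (1/3)*(-18) = -6)
F(p, l) = p - l (F(p, l) = 1*p - l = p - l)
j + F(7, 1/7)*m(-2, -7) = -6 + (7 - 1/7)*(-3 - 2) = -6 + (7 - 1*1/7)*(-5) = -6 + (7 - 1/7)*(-5) = -6 + (48/7)*(-5) = -6 - 240/7 = -282/7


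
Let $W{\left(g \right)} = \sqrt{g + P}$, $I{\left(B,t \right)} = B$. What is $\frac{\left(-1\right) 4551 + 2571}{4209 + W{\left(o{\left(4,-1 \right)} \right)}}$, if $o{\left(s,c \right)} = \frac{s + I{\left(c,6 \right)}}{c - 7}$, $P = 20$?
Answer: $- \frac{66670560}{141725291} + \frac{3960 \sqrt{314}}{141725291} \approx -0.46993$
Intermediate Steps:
$o{\left(s,c \right)} = \frac{c + s}{-7 + c}$ ($o{\left(s,c \right)} = \frac{s + c}{c - 7} = \frac{c + s}{-7 + c}$)
$W{\left(g \right)} = \sqrt{20 + g}$ ($W{\left(g \right)} = \sqrt{g + 20} = \sqrt{20 + g}$)
$\frac{\left(-1\right) 4551 + 2571}{4209 + W{\left(o{\left(4,-1 \right)} \right)}} = \frac{\left(-1\right) 4551 + 2571}{4209 + \sqrt{20 + \frac{-1 + 4}{-7 - 1}}} = \frac{-4551 + 2571}{4209 + \sqrt{20 + \frac{1}{-8} \cdot 3}} = - \frac{1980}{4209 + \sqrt{20 - \frac{3}{8}}} = - \frac{1980}{4209 + \sqrt{\frac{157}{8}}} = - \frac{1980}{4209 + \frac{\sqrt{314}}{4}}$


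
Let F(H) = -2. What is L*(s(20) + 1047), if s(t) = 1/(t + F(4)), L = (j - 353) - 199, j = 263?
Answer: -5446783/18 ≈ -3.0260e+5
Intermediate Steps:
L = -289 (L = (263 - 353) - 199 = -90 - 199 = -289)
s(t) = 1/(-2 + t) (s(t) = 1/(t - 2) = 1/(-2 + t))
L*(s(20) + 1047) = -289*(1/(-2 + 20) + 1047) = -289*(1/18 + 1047) = -289*18847/18 = -5446783/18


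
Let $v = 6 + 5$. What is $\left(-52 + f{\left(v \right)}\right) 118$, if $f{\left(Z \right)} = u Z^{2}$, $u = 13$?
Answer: $179478$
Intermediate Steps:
$v = 11$
$f{\left(Z \right)} = 13 Z^{2}$
$\left(-52 + f{\left(v \right)}\right) 118 = \left(-52 + 13 \cdot 11^{2}\right) 118 = \left(-52 + 13 \cdot 121\right) 118 = \left(-52 + 1573\right) 118 = 1521 \cdot 118 = 179478$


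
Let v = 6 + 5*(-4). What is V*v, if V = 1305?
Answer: -18270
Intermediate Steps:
v = -14 (v = 6 - 20 = -14)
V*v = 1305*(-14) = -18270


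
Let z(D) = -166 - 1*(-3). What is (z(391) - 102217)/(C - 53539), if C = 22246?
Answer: 102380/31293 ≈ 3.2717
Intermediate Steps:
z(D) = -163 (z(D) = -166 + 3 = -163)
(z(391) - 102217)/(C - 53539) = (-163 - 102217)/(22246 - 53539) = -102380/(-31293) = -102380*(-1/31293) = 102380/31293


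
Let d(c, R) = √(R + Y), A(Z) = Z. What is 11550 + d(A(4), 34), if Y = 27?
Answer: 11550 + √61 ≈ 11558.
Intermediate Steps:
d(c, R) = √(27 + R) (d(c, R) = √(R + 27) = √(27 + R))
11550 + d(A(4), 34) = 11550 + √(27 + 34) = 11550 + √61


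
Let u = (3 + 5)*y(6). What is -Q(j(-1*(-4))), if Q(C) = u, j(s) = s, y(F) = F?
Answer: -48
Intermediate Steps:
u = 48 (u = (3 + 5)*6 = 8*6 = 48)
Q(C) = 48
-Q(j(-1*(-4))) = -1*48 = -48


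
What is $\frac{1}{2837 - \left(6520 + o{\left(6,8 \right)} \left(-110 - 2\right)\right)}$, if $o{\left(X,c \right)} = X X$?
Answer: $\frac{1}{349} \approx 0.0028653$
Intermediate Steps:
$o{\left(X,c \right)} = X^{2}$
$\frac{1}{2837 - \left(6520 + o{\left(6,8 \right)} \left(-110 - 2\right)\right)} = \frac{1}{2837 - \left(6520 + 6^{2} \left(-110 - 2\right)\right)} = \frac{1}{2837 - \left(6520 + 36 \left(-112\right)\right)} = \frac{1}{2837 - 2488} = \frac{1}{349}$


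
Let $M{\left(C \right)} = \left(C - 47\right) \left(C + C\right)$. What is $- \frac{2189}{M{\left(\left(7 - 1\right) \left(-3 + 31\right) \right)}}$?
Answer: $- \frac{199}{3696} \approx -0.053842$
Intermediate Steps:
$M{\left(C \right)} = 2 C \left(-47 + C\right)$ ($M{\left(C \right)} = \left(-47 + C\right) 2 C = 2 C \left(-47 + C\right)$)
$- \frac{2189}{M{\left(\left(7 - 1\right) \left(-3 + 31\right) \right)}} = - \frac{2189}{2 \left(7 - 1\right) \left(-3 + 31\right) \left(-47 + \left(7 - 1\right) \left(-3 + 31\right)\right)} = - \frac{2189}{2 \cdot 6 \cdot 28 \left(-47 + 6 \cdot 28\right)} = - \frac{2189}{2 \cdot 168 \left(-47 + 168\right)} = - \frac{2189}{2 \cdot 168 \cdot 121} = - \frac{2189}{40656} = \left(-2189\right) \frac{1}{40656} = - \frac{199}{3696}$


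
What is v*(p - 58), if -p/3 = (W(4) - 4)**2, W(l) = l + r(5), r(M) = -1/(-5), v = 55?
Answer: -15983/5 ≈ -3196.6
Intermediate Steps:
r(M) = 1/5 (r(M) = -1*(-1/5) = 1/5)
W(l) = 1/5 + l (W(l) = l + 1/5 = 1/5 + l)
p = -3/25 (p = -3*((1/5 + 4) - 4)**2 = -3*(21/5 - 4)**2 = -3*(1/5)**2 = -3*1/25 = -3/25 ≈ -0.12000)
v*(p - 58) = 55*(-3/25 - 58) = 55*(-1453/25) = -15983/5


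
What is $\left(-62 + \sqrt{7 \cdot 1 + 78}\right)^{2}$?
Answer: $\left(62 - \sqrt{85}\right)^{2} \approx 2785.8$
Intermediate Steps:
$\left(-62 + \sqrt{7 \cdot 1 + 78}\right)^{2} = \left(-62 + \sqrt{7 + 78}\right)^{2} = \left(-62 + \sqrt{85}\right)^{2}$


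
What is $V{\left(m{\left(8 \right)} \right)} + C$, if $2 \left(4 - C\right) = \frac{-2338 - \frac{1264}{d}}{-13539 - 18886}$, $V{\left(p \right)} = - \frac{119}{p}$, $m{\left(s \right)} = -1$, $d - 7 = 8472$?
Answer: $\frac{33806671142}{274931575} \approx 122.96$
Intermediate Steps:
$d = 8479$ ($d = 7 + 8472 = 8479$)
$C = \frac{1089813717}{274931575}$ ($C = 4 - \frac{\left(-2338 - \frac{1264}{8479}\right) \frac{1}{-13539 - 18886}}{2} = 4 - \frac{\left(-2338 - \frac{1264}{8479}\right) \frac{1}{-32425}}{2} = 4 - \frac{\left(-2338 - \frac{1264}{8479}\right) \left(- \frac{1}{32425}\right)}{2} = 4 - \frac{\left(- \frac{19825166}{8479}\right) \left(- \frac{1}{32425}\right)}{2} = 4 - \frac{9912583}{274931575} = \frac{1089813717}{274931575} \approx 3.9639$)
$V{\left(m{\left(8 \right)} \right)} + C = - \frac{119}{-1} + \frac{1089813717}{274931575} = \left(-119\right) \left(-1\right) + \frac{1089813717}{274931575} = 119 + \frac{1089813717}{274931575} = \frac{33806671142}{274931575}$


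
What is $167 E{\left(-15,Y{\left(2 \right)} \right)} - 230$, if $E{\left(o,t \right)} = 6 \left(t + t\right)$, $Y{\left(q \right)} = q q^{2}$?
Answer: $15802$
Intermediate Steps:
$Y{\left(q \right)} = q^{3}$
$E{\left(o,t \right)} = 12 t$ ($E{\left(o,t \right)} = 6 \cdot 2 t = 12 t$)
$167 E{\left(-15,Y{\left(2 \right)} \right)} - 230 = 167 \cdot 12 \cdot 2^{3} - 230 = 167 \cdot 12 \cdot 8 - 230 = 167 \cdot 96 - 230 = 16032 - 230 = 15802$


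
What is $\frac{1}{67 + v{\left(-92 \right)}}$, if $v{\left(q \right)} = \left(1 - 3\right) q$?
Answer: $\frac{1}{251} \approx 0.0039841$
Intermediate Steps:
$v{\left(q \right)} = - 2 q$
$\frac{1}{67 + v{\left(-92 \right)}} = \frac{1}{67 - -184} = \frac{1}{67 + 184} = \frac{1}{251}$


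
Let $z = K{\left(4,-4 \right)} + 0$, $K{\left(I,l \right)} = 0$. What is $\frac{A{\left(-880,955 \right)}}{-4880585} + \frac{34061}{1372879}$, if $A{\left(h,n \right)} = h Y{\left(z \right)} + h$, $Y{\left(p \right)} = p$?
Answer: $\frac{33489147841}{1340090530843} \approx 0.02499$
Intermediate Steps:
$z = 0$ ($z = 0 + 0 = 0$)
$A{\left(h,n \right)} = h$ ($A{\left(h,n \right)} = h 0 + h = 0 + h = h$)
$\frac{A{\left(-880,955 \right)}}{-4880585} + \frac{34061}{1372879} = - \frac{880}{-4880585} + \frac{34061}{1372879} = \left(-880\right) \left(- \frac{1}{4880585}\right) + 34061 \cdot \frac{1}{1372879} = \frac{176}{976117} + \frac{34061}{1372879} = \frac{33489147841}{1340090530843}$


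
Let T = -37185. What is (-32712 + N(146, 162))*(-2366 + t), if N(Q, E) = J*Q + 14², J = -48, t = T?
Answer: 1563213724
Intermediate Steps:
t = -37185
N(Q, E) = 196 - 48*Q (N(Q, E) = -48*Q + 14² = -48*Q + 196 = 196 - 48*Q)
(-32712 + N(146, 162))*(-2366 + t) = (-32712 + (196 - 48*146))*(-2366 - 37185) = (-32712 + (196 - 7008))*(-39551) = (-32712 - 6812)*(-39551) = -39524*(-39551) = 1563213724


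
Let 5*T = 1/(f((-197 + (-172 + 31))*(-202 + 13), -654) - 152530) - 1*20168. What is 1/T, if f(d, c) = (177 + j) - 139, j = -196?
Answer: -152688/615882317 ≈ -0.00024792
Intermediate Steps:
f(d, c) = -158 (f(d, c) = (177 - 196) - 139 = -19 - 139 = -158)
T = -615882317/152688 (T = (1/(-158 - 152530) - 1*20168)/5 = (1/(-152688) - 20168)/5 = (-1/152688 - 20168)/5 = (⅕)*(-3079411585/152688) = -615882317/152688 ≈ -4033.6)
1/T = 1/(-615882317/152688) = -152688/615882317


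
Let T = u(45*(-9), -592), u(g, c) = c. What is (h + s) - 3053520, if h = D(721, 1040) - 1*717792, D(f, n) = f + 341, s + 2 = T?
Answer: -3770844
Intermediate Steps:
T = -592
s = -594 (s = -2 - 592 = -594)
D(f, n) = 341 + f
h = -716730 (h = (341 + 721) - 1*717792 = 1062 - 717792 = -716730)
(h + s) - 3053520 = (-716730 - 594) - 3053520 = -717324 - 3053520 = -3770844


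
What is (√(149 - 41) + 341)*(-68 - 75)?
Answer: -48763 - 858*√3 ≈ -50249.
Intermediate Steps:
(√(149 - 41) + 341)*(-68 - 75) = (√108 + 341)*(-143) = (6*√3 + 341)*(-143) = (341 + 6*√3)*(-143) = -48763 - 858*√3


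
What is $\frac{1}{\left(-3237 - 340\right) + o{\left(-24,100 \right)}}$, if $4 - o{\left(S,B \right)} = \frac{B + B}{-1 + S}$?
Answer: $- \frac{1}{3565} \approx -0.00028051$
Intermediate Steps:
$o{\left(S,B \right)} = 4 - \frac{2 B}{-1 + S}$ ($o{\left(S,B \right)} = 4 - \frac{B + B}{-1 + S} = 4 - \frac{2 B}{-1 + S}$)
$\frac{1}{\left(-3237 - 340\right) + o{\left(-24,100 \right)}} = \frac{1}{\left(-3237 - 340\right) + \frac{2 \left(-2 - 100 + 2 \left(-24\right)\right)}{-1 - 24}} = \frac{1}{\left(-3237 - 340\right) + \frac{2 \left(-2 - 100 - 48\right)}{-25}} = \frac{1}{-3577 + 2 \left(- \frac{1}{25}\right) \left(-150\right)} = \frac{1}{-3577 + 12} = \frac{1}{-3565} = - \frac{1}{3565}$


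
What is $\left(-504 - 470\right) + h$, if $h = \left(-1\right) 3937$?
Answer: $-4911$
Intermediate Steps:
$h = -3937$
$\left(-504 - 470\right) + h = \left(-504 - 470\right) - 3937 = -974 - 3937 = -4911$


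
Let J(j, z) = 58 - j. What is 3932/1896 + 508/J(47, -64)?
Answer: 251605/5214 ≈ 48.256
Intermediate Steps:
3932/1896 + 508/J(47, -64) = 3932/1896 + 508/(58 - 1*47) = 3932*(1/1896) + 508/(58 - 47) = 983/474 + 508/11 = 251605/5214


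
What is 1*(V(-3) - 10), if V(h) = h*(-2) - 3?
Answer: -7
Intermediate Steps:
V(h) = -3 - 2*h (V(h) = -2*h - 3 = -3 - 2*h)
1*(V(-3) - 10) = 1*((-3 - 2*(-3)) - 10) = 1*((-3 + 6) - 10) = 1*(3 - 10) = 1*(-7) = -7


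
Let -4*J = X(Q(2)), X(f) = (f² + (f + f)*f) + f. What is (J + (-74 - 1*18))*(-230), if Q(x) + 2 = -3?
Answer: 25185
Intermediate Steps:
Q(x) = -5 (Q(x) = -2 - 3 = -5)
X(f) = f + 3*f² (X(f) = (f² + (2*f)*f) + f = (f² + 2*f²) + f = 3*f² + f = f + 3*f²)
J = -35/2 (J = -(-5)*(1 + 3*(-5))/4 = -(-5)*(1 - 15)/4 = -(-5)*(-14)/4 = -¼*70 = -35/2 ≈ -17.500)
(J + (-74 - 1*18))*(-230) = (-35/2 + (-74 - 1*18))*(-230) = (-35/2 + (-74 - 18))*(-230) = (-35/2 - 92)*(-230) = -219/2*(-230) = 25185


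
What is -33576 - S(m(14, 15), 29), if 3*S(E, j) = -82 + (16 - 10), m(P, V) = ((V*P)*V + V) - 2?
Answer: -100652/3 ≈ -33551.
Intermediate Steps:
m(P, V) = -2 + V + P*V² (m(P, V) = ((P*V)*V + V) - 2 = (P*V² + V) - 2 = (V + P*V²) - 2 = -2 + V + P*V²)
S(E, j) = -76/3 (S(E, j) = (-82 + (16 - 10))/3 = (-82 + 6)/3 = (⅓)*(-76) = -76/3)
-33576 - S(m(14, 15), 29) = -33576 - 1*(-76/3) = -33576 + 76/3 = -100652/3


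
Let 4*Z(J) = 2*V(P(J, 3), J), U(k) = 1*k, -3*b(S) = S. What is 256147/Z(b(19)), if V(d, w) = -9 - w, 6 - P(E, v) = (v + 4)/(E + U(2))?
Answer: -768441/4 ≈ -1.9211e+5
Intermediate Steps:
b(S) = -S/3
U(k) = k
P(E, v) = 6 - (4 + v)/(2 + E) (P(E, v) = 6 - (v + 4)/(E + 2) = 6 - (4 + v)/(2 + E))
Z(J) = -9/2 - J/2 (Z(J) = (2*(-9 - J))/4 = (-18 - 2*J)/4 = -9/2 - J/2)
256147/Z(b(19)) = 256147/(-9/2 - (-1)*19/6) = 256147/(-9/2 - 1/2*(-19/3)) = 256147/(-9/2 + 19/6) = 256147/(-4/3) = 256147*(-3/4) = -768441/4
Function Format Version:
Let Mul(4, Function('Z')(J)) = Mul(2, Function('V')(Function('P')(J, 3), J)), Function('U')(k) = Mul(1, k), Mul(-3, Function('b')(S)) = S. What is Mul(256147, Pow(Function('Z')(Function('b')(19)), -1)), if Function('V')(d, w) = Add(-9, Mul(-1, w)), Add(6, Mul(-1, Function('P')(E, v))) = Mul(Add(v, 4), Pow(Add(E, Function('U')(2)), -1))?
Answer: Rational(-768441, 4) ≈ -1.9211e+5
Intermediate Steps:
Function('b')(S) = Mul(Rational(-1, 3), S)
Function('U')(k) = k
Function('P')(E, v) = Add(6, Mul(-1, Pow(Add(2, E), -1), Add(4, v))) (Function('P')(E, v) = Add(6, Mul(-1, Mul(Add(v, 4), Pow(Add(E, 2), -1)))) = Add(6, Mul(-1, Mul(Add(4, v), Pow(Add(2, E), -1)))) = Add(6, Mul(-1, Mul(Pow(Add(2, E), -1), Add(4, v)))) = Add(6, Mul(-1, Pow(Add(2, E), -1), Add(4, v))))
Function('Z')(J) = Add(Rational(-9, 2), Mul(Rational(-1, 2), J)) (Function('Z')(J) = Mul(Rational(1, 4), Mul(2, Add(-9, Mul(-1, J)))) = Mul(Rational(1, 4), Add(-18, Mul(-2, J))) = Add(Rational(-9, 2), Mul(Rational(-1, 2), J)))
Mul(256147, Pow(Function('Z')(Function('b')(19)), -1)) = Mul(256147, Pow(Add(Rational(-9, 2), Mul(Rational(-1, 2), Mul(Rational(-1, 3), 19))), -1)) = Mul(256147, Pow(Add(Rational(-9, 2), Mul(Rational(-1, 2), Rational(-19, 3))), -1)) = Mul(256147, Pow(Add(Rational(-9, 2), Rational(19, 6)), -1)) = Mul(256147, Pow(Rational(-4, 3), -1)) = Mul(256147, Rational(-3, 4)) = Rational(-768441, 4)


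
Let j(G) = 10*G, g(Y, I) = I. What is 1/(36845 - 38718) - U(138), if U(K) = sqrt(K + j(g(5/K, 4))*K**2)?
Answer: -1/1873 - sqrt(761898) ≈ -872.87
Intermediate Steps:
U(K) = sqrt(K + 40*K**2) (U(K) = sqrt(K + (10*4)*K**2) = sqrt(K + 40*K**2))
1/(36845 - 38718) - U(138) = 1/(36845 - 38718) - sqrt(138*(1 + 40*138)) = 1/(-1873) - sqrt(138*(1 + 5520)) = -1/1873 - sqrt(138*5521) = -1/1873 - sqrt(761898)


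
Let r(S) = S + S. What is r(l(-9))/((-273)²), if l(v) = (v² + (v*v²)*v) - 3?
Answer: 4426/24843 ≈ 0.17816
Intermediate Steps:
l(v) = -3 + v² + v⁴ (l(v) = (v² + v³*v) - 3 = (v² + v⁴) - 3 = -3 + v² + v⁴)
r(S) = 2*S
r(l(-9))/((-273)²) = (2*(-3 + (-9)² + (-9)⁴))/((-273)²) = (2*(-3 + 81 + 6561))/74529 = (2*6639)*(1/74529) = 13278*(1/74529) = 4426/24843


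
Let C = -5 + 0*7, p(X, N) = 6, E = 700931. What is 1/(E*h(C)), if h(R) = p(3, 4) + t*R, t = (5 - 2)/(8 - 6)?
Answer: -2/2102793 ≈ -9.5112e-7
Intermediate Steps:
t = 3/2 ≈ 1.5000
C = -5 (C = -5 + 0 = -5)
h(R) = 6 + 3*R/2
1/(E*h(C)) = 1/(700931*(6 + (3/2)*(-5))) = 1/(700931*(6 - 15/2)) = 1/(700931*(-3/2)) = (1/700931)*(-⅔) = -2/2102793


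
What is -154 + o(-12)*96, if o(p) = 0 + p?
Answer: -1306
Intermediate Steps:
o(p) = p
-154 + o(-12)*96 = -154 - 12*96 = -154 - 1152 = -1306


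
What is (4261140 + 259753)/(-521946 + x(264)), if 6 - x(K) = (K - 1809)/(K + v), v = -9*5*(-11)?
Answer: -1143785929/132050305 ≈ -8.6617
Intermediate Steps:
v = 495 (v = -45*(-11) = 495)
x(K) = 6 - (-1809 + K)/(495 + K) (x(K) = 6 - (K - 1809)/(K + 495) = 6 - (-1809 + K)/(495 + K))
(4261140 + 259753)/(-521946 + x(264)) = (4261140 + 259753)/(-521946 + (4779 + 5*264)/(495 + 264)) = 4520893/(-521946 + (4779 + 1320)/759) = 4520893/(-521946 + (1/759)*6099) = 4520893/(-521946 + 2033/253) = 4520893/(-132050305/253) = 4520893*(-253/132050305) = -1143785929/132050305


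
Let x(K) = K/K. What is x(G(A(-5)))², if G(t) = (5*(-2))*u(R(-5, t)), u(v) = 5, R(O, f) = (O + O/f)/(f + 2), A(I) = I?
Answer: 1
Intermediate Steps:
R(O, f) = (O + O/f)/(2 + f)
G(t) = -50 (G(t) = (5*(-2))*5 = -10*5 = -50)
x(K) = 1
x(G(A(-5)))² = 1² = 1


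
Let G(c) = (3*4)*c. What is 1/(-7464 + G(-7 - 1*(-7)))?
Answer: -1/7464 ≈ -0.00013398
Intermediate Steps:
G(c) = 12*c
1/(-7464 + G(-7 - 1*(-7))) = 1/(-7464 + 12*(-7 - 1*(-7))) = 1/(-7464 + 12*(-7 + 7)) = 1/(-7464 + 12*0) = 1/(-7464 + 0) = 1/(-7464) = -1/7464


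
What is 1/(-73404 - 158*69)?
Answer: -1/84306 ≈ -1.1862e-5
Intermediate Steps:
1/(-73404 - 158*69) = 1/(-73404 - 10902) = 1/(-84306) = -1/84306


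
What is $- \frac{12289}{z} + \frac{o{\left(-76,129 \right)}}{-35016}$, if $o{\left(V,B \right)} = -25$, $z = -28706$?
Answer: $\frac{215514637}{502584648} \approx 0.42881$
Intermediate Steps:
$- \frac{12289}{z} + \frac{o{\left(-76,129 \right)}}{-35016} = - \frac{12289}{-28706} - \frac{25}{-35016} = \left(-12289\right) \left(- \frac{1}{28706}\right) - - \frac{25}{35016} = \frac{12289}{28706} + \frac{25}{35016} = \frac{215514637}{502584648}$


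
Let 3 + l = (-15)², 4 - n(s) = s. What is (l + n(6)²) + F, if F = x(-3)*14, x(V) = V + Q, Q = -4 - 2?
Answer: 100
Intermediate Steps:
n(s) = 4 - s
Q = -6
l = 222 (l = -3 + (-15)² = -3 + 225 = 222)
x(V) = -6 + V (x(V) = V - 6 = -6 + V)
F = -126 (F = (-6 - 3)*14 = -9*14 = -126)
(l + n(6)²) + F = (222 + (4 - 1*6)²) - 126 = (222 + (4 - 6)²) - 126 = (222 + (-2)²) - 126 = (222 + 4) - 126 = 226 - 126 = 100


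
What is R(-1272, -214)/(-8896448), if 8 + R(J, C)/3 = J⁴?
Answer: -981702084093/1112056 ≈ -8.8278e+5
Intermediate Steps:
R(J, C) = -24 + 3*J⁴
R(-1272, -214)/(-8896448) = (-24 + 3*(-1272)⁴)/(-8896448) = (-24 + 3*2617872224256)*(-1/8896448) = (-24 + 7853616672768)*(-1/8896448) = 7853616672744*(-1/8896448) = -981702084093/1112056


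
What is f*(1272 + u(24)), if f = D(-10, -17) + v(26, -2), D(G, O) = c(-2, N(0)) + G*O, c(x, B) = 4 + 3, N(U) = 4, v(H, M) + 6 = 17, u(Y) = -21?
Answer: 235188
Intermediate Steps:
v(H, M) = 11 (v(H, M) = -6 + 17 = 11)
c(x, B) = 7
D(G, O) = 7 + G*O
f = 188 (f = (7 - 10*(-17)) + 11 = (7 + 170) + 11 = 177 + 11 = 188)
f*(1272 + u(24)) = 188*(1272 - 21) = 188*1251 = 235188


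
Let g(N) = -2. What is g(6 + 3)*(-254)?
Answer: 508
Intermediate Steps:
g(6 + 3)*(-254) = -2*(-254) = 508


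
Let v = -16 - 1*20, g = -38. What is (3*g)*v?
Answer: 4104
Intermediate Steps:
v = -36 (v = -16 - 20 = -36)
(3*g)*v = (3*(-38))*(-36) = -114*(-36) = 4104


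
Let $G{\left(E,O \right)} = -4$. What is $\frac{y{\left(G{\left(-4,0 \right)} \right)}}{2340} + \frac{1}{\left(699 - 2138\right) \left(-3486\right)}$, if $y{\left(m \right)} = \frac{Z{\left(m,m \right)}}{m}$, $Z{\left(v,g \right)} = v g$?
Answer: $- \frac{1671923}{978189030} \approx -0.0017092$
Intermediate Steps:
$Z{\left(v,g \right)} = g v$
$y{\left(m \right)} = m$ ($y{\left(m \right)} = \frac{m m}{m} = \frac{m^{2}}{m} = m$)
$\frac{y{\left(G{\left(-4,0 \right)} \right)}}{2340} + \frac{1}{\left(699 - 2138\right) \left(-3486\right)} = - \frac{4}{2340} + \frac{1}{\left(699 - 2138\right) \left(-3486\right)} = \left(-4\right) \frac{1}{2340} + \frac{1}{699 - 2138} \left(- \frac{1}{3486}\right) = - \frac{1}{585} + \frac{1}{-1439} \left(- \frac{1}{3486}\right) = - \frac{1}{585} - - \frac{1}{5016354} = - \frac{1}{585} + \frac{1}{5016354} = - \frac{1671923}{978189030}$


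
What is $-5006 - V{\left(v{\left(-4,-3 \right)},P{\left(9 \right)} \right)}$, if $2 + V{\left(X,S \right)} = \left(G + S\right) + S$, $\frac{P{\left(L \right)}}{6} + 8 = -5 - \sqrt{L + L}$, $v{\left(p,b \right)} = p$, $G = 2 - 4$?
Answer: $-4846 + 36 \sqrt{2} \approx -4795.1$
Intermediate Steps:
$G = -2$ ($G = 2 - 4 = -2$)
$P{\left(L \right)} = -78 - 6 \sqrt{2} \sqrt{L}$ ($P{\left(L \right)} = -48 + 6 \left(-5 - \sqrt{L + L}\right) = -48 + 6 \left(-5 - \sqrt{2 L}\right) = -48 + 6 \left(-5 - \sqrt{2} \sqrt{L}\right) = -48 - \left(30 + 6 \sqrt{2} \sqrt{L}\right) = -78 - 6 \sqrt{2} \sqrt{L}$)
$V{\left(X,S \right)} = -4 + 2 S$ ($V{\left(X,S \right)} = -2 + \left(\left(-2 + S\right) + S\right) = -2 + \left(-2 + 2 S\right) = -4 + 2 S$)
$-5006 - V{\left(v{\left(-4,-3 \right)},P{\left(9 \right)} \right)} = -5006 - \left(-4 + 2 \left(-78 - 6 \sqrt{2} \sqrt{9}\right)\right) = -5006 - \left(-4 + 2 \left(-78 - 6 \sqrt{2} \cdot 3\right)\right) = -5006 - \left(-4 + 2 \left(-78 - 18 \sqrt{2}\right)\right) = -5006 - \left(-4 - \left(156 + 36 \sqrt{2}\right)\right) = -5006 - \left(-160 - 36 \sqrt{2}\right) = -5006 + \left(160 + 36 \sqrt{2}\right) = -4846 + 36 \sqrt{2}$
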